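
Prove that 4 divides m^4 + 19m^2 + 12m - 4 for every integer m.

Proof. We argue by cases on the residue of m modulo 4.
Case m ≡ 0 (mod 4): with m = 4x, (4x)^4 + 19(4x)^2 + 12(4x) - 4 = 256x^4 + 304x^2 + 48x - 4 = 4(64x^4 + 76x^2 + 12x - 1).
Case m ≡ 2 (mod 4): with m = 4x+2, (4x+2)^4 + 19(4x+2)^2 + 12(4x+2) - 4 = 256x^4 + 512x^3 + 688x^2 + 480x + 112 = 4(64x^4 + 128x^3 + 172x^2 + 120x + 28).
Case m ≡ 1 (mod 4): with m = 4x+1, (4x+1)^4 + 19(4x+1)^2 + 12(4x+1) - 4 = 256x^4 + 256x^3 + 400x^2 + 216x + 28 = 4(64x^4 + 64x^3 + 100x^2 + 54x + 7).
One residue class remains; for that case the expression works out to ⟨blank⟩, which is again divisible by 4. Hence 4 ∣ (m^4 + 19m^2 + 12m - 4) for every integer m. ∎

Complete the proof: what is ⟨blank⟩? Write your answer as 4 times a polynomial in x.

4(64x^4 + 192x^3 + 292x^2 + 234x + 71)

Only m ≡ 3 (mod 4) is unaccounted for. Put m = 4x+3:
(4x+3)^4 + 19(4x+3)^2 + 12(4x+3) - 4 expands to 256x^4 + 768x^3 + 1168x^2 + 936x + 284,
and factoring out 4 leaves 4(64x^4 + 192x^3 + 292x^2 + 234x + 71).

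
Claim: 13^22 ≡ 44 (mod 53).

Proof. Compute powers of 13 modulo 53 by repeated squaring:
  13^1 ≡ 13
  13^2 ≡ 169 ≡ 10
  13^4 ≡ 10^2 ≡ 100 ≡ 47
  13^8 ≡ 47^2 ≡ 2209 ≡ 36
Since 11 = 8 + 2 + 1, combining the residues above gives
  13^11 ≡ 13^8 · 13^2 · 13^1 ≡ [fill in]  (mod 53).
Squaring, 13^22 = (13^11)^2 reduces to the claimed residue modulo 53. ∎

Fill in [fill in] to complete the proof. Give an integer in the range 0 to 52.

13^8 · 13^2 · 13^1 ≡ 36 · 10 · 13 = 4680.
4680 mod 53 = 16, so 13^11 ≡ 16 (mod 53).

16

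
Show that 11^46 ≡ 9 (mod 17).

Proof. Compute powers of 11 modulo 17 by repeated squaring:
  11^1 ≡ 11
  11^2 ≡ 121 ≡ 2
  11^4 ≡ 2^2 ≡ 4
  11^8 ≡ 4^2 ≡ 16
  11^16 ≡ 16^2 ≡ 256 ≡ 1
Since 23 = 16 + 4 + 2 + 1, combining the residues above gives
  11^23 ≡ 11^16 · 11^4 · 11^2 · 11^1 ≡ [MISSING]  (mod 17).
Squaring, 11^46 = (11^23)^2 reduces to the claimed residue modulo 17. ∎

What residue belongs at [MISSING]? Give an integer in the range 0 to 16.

3

11^16 · 11^4 · 11^2 · 11^1 ≡ 1 · 4 · 2 · 11 = 88.
88 mod 17 = 3, so 11^23 ≡ 3 (mod 17).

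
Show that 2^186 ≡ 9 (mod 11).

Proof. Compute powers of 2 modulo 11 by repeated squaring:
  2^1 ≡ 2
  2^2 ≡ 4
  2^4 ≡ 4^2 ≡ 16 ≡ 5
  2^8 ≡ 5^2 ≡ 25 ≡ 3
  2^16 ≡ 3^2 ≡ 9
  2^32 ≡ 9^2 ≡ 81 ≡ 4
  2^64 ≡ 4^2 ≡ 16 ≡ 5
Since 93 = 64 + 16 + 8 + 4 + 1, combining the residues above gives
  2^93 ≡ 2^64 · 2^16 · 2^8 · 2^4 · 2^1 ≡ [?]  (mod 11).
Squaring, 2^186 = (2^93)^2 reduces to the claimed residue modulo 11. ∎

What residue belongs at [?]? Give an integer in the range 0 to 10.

8

2^64 · 2^16 · 2^8 · 2^4 · 2^1 ≡ 5 · 9 · 3 · 5 · 2 = 1350.
1350 mod 11 = 8, so 2^93 ≡ 8 (mod 11).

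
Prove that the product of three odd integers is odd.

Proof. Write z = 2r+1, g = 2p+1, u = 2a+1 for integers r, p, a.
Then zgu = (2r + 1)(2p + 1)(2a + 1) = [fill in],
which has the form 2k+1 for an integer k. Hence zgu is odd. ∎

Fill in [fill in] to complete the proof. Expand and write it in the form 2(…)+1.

2(4apr + 2ap + 2ar + a + 2pr + p + r) + 1

Expanding: (2r + 1)(2p + 1)(2a + 1) = 8apr + 4ap + 4ar + 2a + 4pr + 2p + 2r + 1.
Every term except the constant is even, so this is 2(4apr + 2ap + 2ar + a + 2pr + p + r) + 1,
and 4apr + 2ap + 2ar + a + 2pr + p + r ∈ ℤ gives the required form.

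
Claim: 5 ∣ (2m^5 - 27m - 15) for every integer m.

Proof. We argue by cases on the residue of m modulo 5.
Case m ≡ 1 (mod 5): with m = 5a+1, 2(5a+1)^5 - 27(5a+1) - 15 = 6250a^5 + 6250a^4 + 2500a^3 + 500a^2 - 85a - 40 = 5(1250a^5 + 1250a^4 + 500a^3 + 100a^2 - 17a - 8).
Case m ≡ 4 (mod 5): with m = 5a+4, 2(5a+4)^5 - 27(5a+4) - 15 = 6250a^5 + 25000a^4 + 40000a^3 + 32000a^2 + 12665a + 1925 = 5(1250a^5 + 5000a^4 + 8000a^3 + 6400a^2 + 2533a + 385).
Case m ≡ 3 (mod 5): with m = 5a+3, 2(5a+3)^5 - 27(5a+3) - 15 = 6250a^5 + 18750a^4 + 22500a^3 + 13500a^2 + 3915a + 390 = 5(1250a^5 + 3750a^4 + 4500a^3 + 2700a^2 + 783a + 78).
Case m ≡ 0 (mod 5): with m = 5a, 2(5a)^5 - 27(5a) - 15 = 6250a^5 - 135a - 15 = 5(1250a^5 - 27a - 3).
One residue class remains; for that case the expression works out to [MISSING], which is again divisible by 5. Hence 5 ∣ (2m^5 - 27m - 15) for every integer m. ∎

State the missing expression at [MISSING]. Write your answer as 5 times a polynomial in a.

5(1250a^5 + 2500a^4 + 2000a^3 + 800a^2 + 133a - 1)

The residues treated are {1, 4, 3, 0}, so the missing case is m ≡ 2 (mod 5); write m = 5a+2.
Then 2(5a+2)^5 - 27(5a+2) - 15 = 6250a^5 + 12500a^4 + 10000a^3 + 4000a^2 + 665a - 5 = 5(1250a^5 + 2500a^4 + 2000a^3 + 800a^2 + 133a - 1).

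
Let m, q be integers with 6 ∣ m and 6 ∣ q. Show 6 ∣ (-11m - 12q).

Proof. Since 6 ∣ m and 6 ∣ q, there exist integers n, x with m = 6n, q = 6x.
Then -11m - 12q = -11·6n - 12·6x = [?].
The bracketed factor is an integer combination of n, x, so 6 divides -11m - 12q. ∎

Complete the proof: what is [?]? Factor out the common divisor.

6(-11n - 12x)

Pull the common 6 out of every term: -11·6n - 12·6x = 6(-11n - 12x).
-11n - 12x is an integer, which exhibits the divisibility.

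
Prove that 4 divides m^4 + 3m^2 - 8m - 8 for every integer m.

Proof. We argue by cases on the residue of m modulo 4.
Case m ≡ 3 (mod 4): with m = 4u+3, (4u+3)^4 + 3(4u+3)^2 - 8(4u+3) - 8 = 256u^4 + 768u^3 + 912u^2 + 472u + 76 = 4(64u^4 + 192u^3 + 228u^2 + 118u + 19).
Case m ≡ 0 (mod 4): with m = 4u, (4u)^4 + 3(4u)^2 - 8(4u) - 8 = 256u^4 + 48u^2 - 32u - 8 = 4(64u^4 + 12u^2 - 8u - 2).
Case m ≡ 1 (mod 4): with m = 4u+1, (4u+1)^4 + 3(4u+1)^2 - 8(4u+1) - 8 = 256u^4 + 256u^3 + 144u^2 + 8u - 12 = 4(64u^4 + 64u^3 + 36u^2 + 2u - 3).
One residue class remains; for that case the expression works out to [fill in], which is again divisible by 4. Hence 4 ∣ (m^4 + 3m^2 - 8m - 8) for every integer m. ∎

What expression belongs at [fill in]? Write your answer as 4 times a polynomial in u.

4(64u^4 + 128u^3 + 108u^2 + 36u + 1)

Only m ≡ 2 (mod 4) is unaccounted for. Put m = 4u+2:
(4u+2)^4 + 3(4u+2)^2 - 8(4u+2) - 8 expands to 256u^4 + 512u^3 + 432u^2 + 144u + 4,
and factoring out 4 leaves 4(64u^4 + 128u^3 + 108u^2 + 36u + 1).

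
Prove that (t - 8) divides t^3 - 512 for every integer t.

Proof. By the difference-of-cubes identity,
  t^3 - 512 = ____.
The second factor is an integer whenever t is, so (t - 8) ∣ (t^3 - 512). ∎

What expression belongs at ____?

a^3 - b^3 = (a - b)(a^2 + ab + b^2). With a = t, b = 8:
t^3 - 512 = (t - 8)(t^2 + 8t + 64).

(t - 8)(t^2 + 8t + 64)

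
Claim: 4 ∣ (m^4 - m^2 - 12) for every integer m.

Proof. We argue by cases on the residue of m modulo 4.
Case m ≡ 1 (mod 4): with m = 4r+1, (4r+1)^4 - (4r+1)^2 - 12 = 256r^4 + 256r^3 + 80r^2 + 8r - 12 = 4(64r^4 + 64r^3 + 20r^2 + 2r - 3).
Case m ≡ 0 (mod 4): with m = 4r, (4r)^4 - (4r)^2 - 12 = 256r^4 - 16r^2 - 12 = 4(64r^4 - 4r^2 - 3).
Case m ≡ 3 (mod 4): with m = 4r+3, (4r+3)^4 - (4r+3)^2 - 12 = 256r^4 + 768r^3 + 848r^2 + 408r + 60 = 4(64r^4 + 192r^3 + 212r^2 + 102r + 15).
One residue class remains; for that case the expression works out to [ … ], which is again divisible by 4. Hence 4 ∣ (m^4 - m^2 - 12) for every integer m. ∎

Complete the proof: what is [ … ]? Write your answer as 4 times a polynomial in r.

4(64r^4 + 128r^3 + 92r^2 + 28r)

Only m ≡ 2 (mod 4) is unaccounted for. Put m = 4r+2:
(4r+2)^4 - (4r+2)^2 - 12 expands to 256r^4 + 512r^3 + 368r^2 + 112r,
and factoring out 4 leaves 4(64r^4 + 128r^3 + 92r^2 + 28r).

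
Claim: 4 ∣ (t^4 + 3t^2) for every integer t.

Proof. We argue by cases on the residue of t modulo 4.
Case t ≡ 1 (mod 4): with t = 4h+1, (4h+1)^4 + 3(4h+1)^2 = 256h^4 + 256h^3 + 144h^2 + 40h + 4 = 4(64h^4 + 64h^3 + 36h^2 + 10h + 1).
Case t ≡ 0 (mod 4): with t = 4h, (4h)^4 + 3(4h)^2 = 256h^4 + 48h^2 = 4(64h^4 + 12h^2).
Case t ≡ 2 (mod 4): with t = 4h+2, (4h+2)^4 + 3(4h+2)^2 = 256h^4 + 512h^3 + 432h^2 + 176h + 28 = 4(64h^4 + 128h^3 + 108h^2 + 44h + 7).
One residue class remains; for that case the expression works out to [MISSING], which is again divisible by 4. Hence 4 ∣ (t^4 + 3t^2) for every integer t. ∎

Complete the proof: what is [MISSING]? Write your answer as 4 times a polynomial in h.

4(64h^4 + 192h^3 + 228h^2 + 126h + 27)

Only t ≡ 3 (mod 4) is unaccounted for. Put t = 4h+3:
(4h+3)^4 + 3(4h+3)^2 expands to 256h^4 + 768h^3 + 912h^2 + 504h + 108,
and factoring out 4 leaves 4(64h^4 + 192h^3 + 228h^2 + 126h + 27).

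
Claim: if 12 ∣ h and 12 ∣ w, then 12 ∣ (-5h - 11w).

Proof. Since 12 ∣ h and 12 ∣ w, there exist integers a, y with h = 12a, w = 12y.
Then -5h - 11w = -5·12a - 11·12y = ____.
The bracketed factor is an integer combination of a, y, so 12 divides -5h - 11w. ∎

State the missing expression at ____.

Each term has a factor of 12: -5·12a - 11·12y = 12·(-5a - 11y).
Since -5a - 11y is an integer, 12 ∣ (-5h - 11w).

12(-5a - 11y)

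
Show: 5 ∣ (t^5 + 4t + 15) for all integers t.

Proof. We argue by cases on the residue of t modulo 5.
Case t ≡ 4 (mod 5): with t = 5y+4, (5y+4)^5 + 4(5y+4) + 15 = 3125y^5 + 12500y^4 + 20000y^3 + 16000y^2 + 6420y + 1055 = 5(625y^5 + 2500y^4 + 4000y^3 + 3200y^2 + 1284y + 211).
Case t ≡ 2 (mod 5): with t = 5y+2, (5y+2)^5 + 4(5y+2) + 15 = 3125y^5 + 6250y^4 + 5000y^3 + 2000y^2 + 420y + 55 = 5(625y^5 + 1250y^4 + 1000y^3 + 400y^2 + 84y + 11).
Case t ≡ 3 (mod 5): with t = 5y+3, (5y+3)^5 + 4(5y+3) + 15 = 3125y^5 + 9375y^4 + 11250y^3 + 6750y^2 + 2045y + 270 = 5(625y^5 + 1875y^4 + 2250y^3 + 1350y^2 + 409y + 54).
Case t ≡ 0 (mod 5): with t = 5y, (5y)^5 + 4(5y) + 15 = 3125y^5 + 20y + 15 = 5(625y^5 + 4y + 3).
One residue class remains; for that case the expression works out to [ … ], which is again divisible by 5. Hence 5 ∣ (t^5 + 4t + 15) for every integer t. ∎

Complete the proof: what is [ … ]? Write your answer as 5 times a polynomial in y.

The residues treated are {4, 2, 3, 0}, so the missing case is t ≡ 1 (mod 5); write t = 5y+1.
Then (5y+1)^5 + 4(5y+1) + 15 = 3125y^5 + 3125y^4 + 1250y^3 + 250y^2 + 45y + 20 = 5(625y^5 + 625y^4 + 250y^3 + 50y^2 + 9y + 4).

5(625y^5 + 625y^4 + 250y^3 + 50y^2 + 9y + 4)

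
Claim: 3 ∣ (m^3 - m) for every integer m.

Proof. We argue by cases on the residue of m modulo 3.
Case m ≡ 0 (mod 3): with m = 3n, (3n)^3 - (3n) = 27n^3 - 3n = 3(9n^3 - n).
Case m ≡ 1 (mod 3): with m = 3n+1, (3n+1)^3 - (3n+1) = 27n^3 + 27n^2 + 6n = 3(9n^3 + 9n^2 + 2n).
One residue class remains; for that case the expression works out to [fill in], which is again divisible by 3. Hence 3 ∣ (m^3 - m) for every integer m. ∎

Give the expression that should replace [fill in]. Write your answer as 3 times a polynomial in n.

3(9n^3 + 18n^2 + 11n + 2)

Only m ≡ 2 (mod 3) is unaccounted for. Put m = 3n+2:
(3n+2)^3 - (3n+2) expands to 27n^3 + 54n^2 + 33n + 6,
and factoring out 3 leaves 3(9n^3 + 18n^2 + 11n + 2).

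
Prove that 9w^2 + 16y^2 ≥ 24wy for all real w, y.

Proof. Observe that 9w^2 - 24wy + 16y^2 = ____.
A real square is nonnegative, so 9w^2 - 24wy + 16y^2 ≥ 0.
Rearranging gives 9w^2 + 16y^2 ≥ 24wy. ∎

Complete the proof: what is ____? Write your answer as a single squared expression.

9w^2 - 24wy + 16y^2 is a perfect-square trinomial: the outer terms are (3w)^2 and (4y)^2, and the cross term is -2·3w·4y.
So 9w^2 - 24wy + 16y^2 = (3w - 4y)^2 ≥ 0.

(3w - 4y)^2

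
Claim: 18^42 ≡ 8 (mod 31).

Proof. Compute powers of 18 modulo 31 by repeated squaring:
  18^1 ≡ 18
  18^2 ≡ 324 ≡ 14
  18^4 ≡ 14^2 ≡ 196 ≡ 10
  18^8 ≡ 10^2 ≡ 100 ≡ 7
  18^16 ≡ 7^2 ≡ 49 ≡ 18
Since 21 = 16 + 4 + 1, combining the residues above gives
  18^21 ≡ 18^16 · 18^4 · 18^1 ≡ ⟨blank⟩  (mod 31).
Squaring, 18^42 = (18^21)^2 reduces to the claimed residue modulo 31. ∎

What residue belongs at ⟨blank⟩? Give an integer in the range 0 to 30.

18^16 · 18^4 · 18^1 ≡ 18 · 10 · 18 = 3240.
3240 mod 31 = 16, so 18^21 ≡ 16 (mod 31).

16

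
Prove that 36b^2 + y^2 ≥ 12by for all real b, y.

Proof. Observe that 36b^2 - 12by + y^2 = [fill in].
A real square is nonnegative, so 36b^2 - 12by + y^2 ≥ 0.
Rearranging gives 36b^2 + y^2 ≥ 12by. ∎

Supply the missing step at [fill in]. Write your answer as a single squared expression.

(6b - y)^2

36b^2 - 12by + y^2 is a perfect-square trinomial: the outer terms are (6b)^2 and (y)^2, and the cross term is -2·6b·y.
So 36b^2 - 12by + y^2 = (6b - y)^2 ≥ 0.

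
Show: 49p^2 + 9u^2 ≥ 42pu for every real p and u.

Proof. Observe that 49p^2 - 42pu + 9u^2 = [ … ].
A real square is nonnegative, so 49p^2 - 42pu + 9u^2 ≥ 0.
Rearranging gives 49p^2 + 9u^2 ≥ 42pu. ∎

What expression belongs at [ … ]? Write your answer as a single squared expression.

49p^2 - 42pu + 9u^2 is a perfect-square trinomial: the outer terms are (7p)^2 and (3u)^2, and the cross term is -2·7p·3u.
So 49p^2 - 42pu + 9u^2 = (7p - 3u)^2 ≥ 0.

(7p - 3u)^2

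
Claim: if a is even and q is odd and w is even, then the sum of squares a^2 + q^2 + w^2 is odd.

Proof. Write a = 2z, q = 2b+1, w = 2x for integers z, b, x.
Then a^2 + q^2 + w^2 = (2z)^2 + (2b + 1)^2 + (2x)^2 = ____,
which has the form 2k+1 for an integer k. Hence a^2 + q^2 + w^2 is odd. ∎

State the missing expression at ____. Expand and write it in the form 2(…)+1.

2(2b^2 + 2b + 2x^2 + 2z^2) + 1

(2z)^2 + (2b + 1)^2 + (2x)^2 = 4b^2 + 4b + 4x^2 + 4z^2 + 1
= 2(2b^2 + 2b + 2x^2 + 2z^2) + 1.
Since 2b^2 + 2b + 2x^2 + 2z^2 is an integer, the sum of squares is of the form 2k+1 for an integer k.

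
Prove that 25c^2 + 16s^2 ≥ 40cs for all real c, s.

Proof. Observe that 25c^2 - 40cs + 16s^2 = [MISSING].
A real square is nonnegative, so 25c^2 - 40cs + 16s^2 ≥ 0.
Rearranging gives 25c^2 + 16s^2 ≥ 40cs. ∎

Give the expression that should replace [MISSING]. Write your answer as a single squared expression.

(5c - 4s)^2

25c^2 - 40cs + 16s^2 is a perfect-square trinomial: the outer terms are (5c)^2 and (4s)^2, and the cross term is -2·5c·4s.
So 25c^2 - 40cs + 16s^2 = (5c - 4s)^2 ≥ 0.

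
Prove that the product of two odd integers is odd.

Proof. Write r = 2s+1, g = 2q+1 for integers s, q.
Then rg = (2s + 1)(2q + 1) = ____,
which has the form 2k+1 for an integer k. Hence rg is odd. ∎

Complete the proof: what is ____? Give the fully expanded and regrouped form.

2(2qs + q + s) + 1

Expanding: (2s + 1)(2q + 1) = 4qs + 2q + 2s + 1.
Every term except the constant is even, so this is 2(2qs + q + s) + 1,
and 2qs + q + s ∈ ℤ gives the required form.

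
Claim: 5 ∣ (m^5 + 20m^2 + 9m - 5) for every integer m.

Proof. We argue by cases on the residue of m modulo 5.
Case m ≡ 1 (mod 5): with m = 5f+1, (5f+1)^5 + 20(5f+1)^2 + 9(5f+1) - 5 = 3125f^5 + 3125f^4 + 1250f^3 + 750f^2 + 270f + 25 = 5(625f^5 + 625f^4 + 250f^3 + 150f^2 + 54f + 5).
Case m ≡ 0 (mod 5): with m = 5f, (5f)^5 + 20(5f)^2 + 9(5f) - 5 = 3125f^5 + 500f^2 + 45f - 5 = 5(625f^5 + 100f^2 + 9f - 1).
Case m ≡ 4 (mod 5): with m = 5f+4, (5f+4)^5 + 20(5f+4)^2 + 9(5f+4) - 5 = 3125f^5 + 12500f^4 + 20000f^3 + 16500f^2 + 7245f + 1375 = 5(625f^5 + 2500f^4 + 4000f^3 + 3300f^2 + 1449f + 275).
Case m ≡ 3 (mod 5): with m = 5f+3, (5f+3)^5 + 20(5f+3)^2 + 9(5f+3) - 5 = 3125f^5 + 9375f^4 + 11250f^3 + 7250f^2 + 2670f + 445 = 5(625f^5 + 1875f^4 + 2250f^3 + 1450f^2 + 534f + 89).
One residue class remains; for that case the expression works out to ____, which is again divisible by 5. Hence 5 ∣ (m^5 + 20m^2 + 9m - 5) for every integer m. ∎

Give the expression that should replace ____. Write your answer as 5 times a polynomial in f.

Only m ≡ 2 (mod 5) is unaccounted for. Put m = 5f+2:
(5f+2)^5 + 20(5f+2)^2 + 9(5f+2) - 5 expands to 3125f^5 + 6250f^4 + 5000f^3 + 2500f^2 + 845f + 125,
and factoring out 5 leaves 5(625f^5 + 1250f^4 + 1000f^3 + 500f^2 + 169f + 25).

5(625f^5 + 1250f^4 + 1000f^3 + 500f^2 + 169f + 25)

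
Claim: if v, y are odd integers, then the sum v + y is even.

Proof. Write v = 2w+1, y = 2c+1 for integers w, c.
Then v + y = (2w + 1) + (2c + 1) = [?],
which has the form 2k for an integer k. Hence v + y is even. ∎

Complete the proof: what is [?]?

2(c + w + 1)

(2w + 1) + (2c + 1) = 2c + 2w + 2
= 2(c + w + 1).
Since c + w + 1 is an integer, the sum is of the form 2k for an integer k.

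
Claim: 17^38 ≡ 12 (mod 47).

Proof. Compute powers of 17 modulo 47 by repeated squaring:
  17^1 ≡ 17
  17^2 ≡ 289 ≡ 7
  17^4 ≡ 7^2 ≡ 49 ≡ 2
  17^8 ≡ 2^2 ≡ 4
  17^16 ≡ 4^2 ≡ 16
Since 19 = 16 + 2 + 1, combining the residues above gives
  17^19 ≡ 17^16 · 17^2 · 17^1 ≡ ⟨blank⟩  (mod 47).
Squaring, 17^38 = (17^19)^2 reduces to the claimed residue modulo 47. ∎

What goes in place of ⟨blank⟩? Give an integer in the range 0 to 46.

24

Multiply the listed residues: 16 · 7 · 17 = 112 → 1904.
Reducing modulo 47: 1904 = 40·47 + 24, so 17^19 ≡ 24.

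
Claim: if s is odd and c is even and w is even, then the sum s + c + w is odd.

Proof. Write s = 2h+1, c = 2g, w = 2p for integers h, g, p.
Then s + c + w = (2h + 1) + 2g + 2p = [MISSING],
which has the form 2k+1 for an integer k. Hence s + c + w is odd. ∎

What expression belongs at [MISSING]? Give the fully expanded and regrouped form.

(2h + 1) + 2g + 2p = 2g + 2h + 2p + 1
= 2(g + h + p) + 1.
Since g + h + p is an integer, the sum is of the form 2k+1 for an integer k.

2(g + h + p) + 1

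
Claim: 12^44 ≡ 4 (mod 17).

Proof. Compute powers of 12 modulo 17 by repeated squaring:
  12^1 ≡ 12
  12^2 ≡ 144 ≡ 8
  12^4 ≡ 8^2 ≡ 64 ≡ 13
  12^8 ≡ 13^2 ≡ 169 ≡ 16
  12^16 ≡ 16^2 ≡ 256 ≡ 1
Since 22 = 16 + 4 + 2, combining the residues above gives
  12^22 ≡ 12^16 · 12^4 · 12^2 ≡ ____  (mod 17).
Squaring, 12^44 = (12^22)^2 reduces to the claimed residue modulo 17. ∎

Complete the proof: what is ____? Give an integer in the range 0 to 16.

2

12^16 · 12^4 · 12^2 ≡ 1 · 13 · 8 = 104.
104 mod 17 = 2, so 12^22 ≡ 2 (mod 17).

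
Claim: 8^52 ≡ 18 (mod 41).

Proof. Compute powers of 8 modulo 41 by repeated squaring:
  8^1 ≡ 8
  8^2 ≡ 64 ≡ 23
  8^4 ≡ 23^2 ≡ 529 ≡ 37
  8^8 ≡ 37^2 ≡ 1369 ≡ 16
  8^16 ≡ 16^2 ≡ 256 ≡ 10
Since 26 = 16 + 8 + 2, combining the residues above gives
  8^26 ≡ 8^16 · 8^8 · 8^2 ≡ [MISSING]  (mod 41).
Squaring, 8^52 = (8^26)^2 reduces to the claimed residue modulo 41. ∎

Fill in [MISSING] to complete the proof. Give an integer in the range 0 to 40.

31

Multiply the listed residues: 10 · 16 · 23 = 160 → 3680.
Reducing modulo 41: 3680 = 89·41 + 31, so 8^26 ≡ 31.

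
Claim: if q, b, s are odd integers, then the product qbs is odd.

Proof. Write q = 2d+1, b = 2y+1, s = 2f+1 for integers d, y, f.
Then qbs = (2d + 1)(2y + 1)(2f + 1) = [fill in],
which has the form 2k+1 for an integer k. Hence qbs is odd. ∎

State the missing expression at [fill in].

Expanding: (2d + 1)(2y + 1)(2f + 1) = 8dfy + 4df + 4dy + 2d + 4fy + 2f + 2y + 1.
Every term except the constant is even, so this is 2(4dfy + 2df + 2dy + d + 2fy + f + y) + 1,
and 4dfy + 2df + 2dy + d + 2fy + f + y ∈ ℤ gives the required form.

2(4dfy + 2df + 2dy + d + 2fy + f + y) + 1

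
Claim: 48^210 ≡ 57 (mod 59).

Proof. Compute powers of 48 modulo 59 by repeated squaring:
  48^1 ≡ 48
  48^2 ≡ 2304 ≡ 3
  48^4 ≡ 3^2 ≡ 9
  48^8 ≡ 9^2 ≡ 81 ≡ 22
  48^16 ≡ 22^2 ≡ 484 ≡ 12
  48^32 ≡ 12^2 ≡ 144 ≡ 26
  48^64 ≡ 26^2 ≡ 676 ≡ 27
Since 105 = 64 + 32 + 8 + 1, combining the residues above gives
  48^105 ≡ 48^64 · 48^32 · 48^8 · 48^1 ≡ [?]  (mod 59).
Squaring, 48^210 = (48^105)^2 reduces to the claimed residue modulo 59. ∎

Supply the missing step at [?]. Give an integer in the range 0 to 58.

48^64 · 48^32 · 48^8 · 48^1 ≡ 27 · 26 · 22 · 48 = 741312.
741312 mod 59 = 36, so 48^105 ≡ 36 (mod 59).

36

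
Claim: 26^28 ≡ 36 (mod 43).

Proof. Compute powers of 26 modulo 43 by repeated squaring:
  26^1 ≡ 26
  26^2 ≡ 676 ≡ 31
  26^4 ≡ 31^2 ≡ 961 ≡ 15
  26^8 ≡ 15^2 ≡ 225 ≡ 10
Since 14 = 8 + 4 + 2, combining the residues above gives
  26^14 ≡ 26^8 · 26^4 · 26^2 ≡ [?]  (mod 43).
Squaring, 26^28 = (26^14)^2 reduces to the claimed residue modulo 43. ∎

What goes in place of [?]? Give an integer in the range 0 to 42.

Multiply the listed residues: 10 · 15 · 31 = 150 → 4650.
Reducing modulo 43: 4650 = 108·43 + 6, so 26^14 ≡ 6.

6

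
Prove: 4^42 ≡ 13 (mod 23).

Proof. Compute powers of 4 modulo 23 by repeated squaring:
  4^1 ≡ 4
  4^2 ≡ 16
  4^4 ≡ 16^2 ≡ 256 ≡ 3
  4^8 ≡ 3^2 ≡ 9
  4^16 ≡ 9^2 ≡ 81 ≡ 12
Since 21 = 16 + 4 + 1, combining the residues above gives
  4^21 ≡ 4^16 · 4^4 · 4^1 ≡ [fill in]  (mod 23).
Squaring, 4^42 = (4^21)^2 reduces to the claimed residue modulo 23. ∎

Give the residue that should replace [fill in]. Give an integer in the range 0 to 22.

4^16 · 4^4 · 4^1 ≡ 12 · 3 · 4 = 144.
144 mod 23 = 6, so 4^21 ≡ 6 (mod 23).

6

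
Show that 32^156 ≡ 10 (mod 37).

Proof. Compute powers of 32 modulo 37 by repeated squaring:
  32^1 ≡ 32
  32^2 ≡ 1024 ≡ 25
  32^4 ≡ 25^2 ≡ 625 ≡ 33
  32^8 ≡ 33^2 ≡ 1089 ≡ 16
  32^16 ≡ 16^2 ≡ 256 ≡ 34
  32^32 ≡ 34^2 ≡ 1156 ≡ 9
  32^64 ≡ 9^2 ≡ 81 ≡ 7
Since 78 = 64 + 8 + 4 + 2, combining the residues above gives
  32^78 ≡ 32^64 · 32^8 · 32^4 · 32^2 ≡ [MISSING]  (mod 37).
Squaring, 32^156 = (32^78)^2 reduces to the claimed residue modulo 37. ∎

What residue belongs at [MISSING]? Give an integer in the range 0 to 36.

11

32^64 · 32^8 · 32^4 · 32^2 ≡ 7 · 16 · 33 · 25 = 92400.
92400 mod 37 = 11, so 32^78 ≡ 11 (mod 37).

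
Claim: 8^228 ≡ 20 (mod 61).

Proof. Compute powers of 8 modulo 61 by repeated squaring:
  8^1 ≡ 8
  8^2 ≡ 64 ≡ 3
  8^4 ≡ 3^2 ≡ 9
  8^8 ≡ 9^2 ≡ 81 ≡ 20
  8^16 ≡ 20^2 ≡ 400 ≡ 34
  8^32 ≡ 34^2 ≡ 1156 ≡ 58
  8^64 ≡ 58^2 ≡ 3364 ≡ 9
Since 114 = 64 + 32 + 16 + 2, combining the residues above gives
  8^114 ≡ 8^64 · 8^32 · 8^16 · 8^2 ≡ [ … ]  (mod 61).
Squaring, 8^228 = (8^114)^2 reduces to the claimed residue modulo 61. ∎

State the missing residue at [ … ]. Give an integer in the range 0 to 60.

52

8^64 · 8^32 · 8^16 · 8^2 ≡ 9 · 58 · 34 · 3 = 53244.
53244 mod 61 = 52, so 8^114 ≡ 52 (mod 61).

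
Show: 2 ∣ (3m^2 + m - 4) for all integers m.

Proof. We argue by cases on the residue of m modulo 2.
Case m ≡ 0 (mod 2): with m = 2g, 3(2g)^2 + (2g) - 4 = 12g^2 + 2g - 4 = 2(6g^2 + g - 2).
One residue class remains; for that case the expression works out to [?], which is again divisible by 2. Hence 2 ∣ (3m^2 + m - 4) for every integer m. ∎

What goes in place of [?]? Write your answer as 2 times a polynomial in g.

2(6g^2 + 7g)

The residues treated are {0}, so the missing case is m ≡ 1 (mod 2); write m = 2g+1.
Then 3(2g+1)^2 + (2g+1) - 4 = 12g^2 + 14g = 2(6g^2 + 7g).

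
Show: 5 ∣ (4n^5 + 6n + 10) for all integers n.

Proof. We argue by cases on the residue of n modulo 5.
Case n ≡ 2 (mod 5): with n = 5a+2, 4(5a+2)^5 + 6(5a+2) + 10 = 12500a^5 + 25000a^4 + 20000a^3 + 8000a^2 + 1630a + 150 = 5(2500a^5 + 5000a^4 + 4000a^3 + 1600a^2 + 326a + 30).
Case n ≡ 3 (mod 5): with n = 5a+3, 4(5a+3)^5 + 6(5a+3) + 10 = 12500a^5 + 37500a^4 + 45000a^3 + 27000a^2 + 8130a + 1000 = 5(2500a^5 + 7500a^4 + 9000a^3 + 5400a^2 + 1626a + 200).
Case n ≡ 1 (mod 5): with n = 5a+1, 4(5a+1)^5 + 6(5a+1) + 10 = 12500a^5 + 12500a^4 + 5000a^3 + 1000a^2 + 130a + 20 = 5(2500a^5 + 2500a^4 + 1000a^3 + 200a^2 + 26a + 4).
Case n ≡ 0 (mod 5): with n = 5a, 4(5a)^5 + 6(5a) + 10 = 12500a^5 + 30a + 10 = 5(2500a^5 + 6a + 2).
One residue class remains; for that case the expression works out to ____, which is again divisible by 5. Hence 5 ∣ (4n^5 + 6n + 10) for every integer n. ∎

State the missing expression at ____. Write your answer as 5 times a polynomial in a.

5(2500a^5 + 10000a^4 + 16000a^3 + 12800a^2 + 5126a + 826)

Only n ≡ 4 (mod 5) is unaccounted for. Put n = 5a+4:
4(5a+4)^5 + 6(5a+4) + 10 expands to 12500a^5 + 50000a^4 + 80000a^3 + 64000a^2 + 25630a + 4130,
and factoring out 5 leaves 5(2500a^5 + 10000a^4 + 16000a^3 + 12800a^2 + 5126a + 826).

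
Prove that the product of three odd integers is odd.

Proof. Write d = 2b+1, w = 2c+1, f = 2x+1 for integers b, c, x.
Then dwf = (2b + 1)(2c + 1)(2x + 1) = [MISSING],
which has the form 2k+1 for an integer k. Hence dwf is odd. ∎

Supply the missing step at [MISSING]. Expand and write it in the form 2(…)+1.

(2b + 1)(2c + 1)(2x + 1) = 8bcx + 4bc + 4bx + 2b + 4cx + 2c + 2x + 1
= 2(4bcx + 2bc + 2bx + b + 2cx + c + x) + 1.
Since 4bcx + 2bc + 2bx + b + 2cx + c + x is an integer, the product is of the form 2k+1 for an integer k.

2(4bcx + 2bc + 2bx + b + 2cx + c + x) + 1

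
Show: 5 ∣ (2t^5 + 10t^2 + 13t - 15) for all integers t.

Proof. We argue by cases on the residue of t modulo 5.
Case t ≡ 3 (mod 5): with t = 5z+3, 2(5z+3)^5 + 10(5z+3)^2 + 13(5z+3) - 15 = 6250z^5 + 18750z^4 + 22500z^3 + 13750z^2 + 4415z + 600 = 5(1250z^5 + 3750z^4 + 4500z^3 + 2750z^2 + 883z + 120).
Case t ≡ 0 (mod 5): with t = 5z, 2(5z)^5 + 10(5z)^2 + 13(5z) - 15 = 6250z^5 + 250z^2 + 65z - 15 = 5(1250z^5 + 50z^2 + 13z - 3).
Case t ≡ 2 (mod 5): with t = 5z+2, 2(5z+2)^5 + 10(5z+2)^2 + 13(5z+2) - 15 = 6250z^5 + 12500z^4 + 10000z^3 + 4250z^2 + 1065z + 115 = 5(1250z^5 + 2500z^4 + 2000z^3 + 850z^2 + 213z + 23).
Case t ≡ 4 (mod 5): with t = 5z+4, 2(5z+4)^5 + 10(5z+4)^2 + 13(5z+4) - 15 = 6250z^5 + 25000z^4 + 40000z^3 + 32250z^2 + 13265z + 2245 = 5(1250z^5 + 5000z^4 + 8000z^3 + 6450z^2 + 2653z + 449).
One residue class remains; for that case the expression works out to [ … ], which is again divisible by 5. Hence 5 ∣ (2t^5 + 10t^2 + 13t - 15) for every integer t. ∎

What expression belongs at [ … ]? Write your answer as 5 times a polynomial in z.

5(1250z^5 + 1250z^4 + 500z^3 + 150z^2 + 43z + 2)

Only t ≡ 1 (mod 5) is unaccounted for. Put t = 5z+1:
2(5z+1)^5 + 10(5z+1)^2 + 13(5z+1) - 15 expands to 6250z^5 + 6250z^4 + 2500z^3 + 750z^2 + 215z + 10,
and factoring out 5 leaves 5(1250z^5 + 1250z^4 + 500z^3 + 150z^2 + 43z + 2).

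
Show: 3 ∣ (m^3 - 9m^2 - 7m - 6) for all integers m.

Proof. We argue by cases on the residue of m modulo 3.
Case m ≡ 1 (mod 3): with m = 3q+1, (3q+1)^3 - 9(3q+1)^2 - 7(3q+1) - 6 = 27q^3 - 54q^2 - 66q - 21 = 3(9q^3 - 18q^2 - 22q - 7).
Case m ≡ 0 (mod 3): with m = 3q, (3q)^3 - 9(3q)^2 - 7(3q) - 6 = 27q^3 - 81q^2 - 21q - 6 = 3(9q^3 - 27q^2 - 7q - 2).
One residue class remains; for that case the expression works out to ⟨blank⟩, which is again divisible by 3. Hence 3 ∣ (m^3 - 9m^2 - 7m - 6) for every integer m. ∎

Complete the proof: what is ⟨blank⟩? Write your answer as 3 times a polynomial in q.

Only m ≡ 2 (mod 3) is unaccounted for. Put m = 3q+2:
(3q+2)^3 - 9(3q+2)^2 - 7(3q+2) - 6 expands to 27q^3 - 27q^2 - 93q - 48,
and factoring out 3 leaves 3(9q^3 - 9q^2 - 31q - 16).

3(9q^3 - 9q^2 - 31q - 16)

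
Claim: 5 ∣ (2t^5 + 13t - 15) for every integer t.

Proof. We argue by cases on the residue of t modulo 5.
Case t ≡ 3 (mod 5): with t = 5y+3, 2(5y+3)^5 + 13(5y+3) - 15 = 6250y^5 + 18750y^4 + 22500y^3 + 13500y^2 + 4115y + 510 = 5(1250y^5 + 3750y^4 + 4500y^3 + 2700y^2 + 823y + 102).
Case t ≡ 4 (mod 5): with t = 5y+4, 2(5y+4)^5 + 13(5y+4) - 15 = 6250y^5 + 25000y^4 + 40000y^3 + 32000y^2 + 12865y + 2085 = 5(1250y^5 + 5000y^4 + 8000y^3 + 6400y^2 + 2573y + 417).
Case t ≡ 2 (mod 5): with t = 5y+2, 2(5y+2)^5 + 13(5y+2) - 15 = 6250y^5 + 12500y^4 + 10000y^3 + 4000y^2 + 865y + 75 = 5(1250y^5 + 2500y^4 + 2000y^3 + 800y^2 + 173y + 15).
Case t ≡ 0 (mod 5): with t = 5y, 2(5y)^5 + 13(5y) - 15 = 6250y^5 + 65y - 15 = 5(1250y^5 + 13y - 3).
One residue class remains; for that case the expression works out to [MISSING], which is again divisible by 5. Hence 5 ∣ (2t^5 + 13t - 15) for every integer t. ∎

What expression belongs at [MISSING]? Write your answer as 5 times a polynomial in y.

5(1250y^5 + 1250y^4 + 500y^3 + 100y^2 + 23y)

Only t ≡ 1 (mod 5) is unaccounted for. Put t = 5y+1:
2(5y+1)^5 + 13(5y+1) - 15 expands to 6250y^5 + 6250y^4 + 2500y^3 + 500y^2 + 115y,
and factoring out 5 leaves 5(1250y^5 + 1250y^4 + 500y^3 + 100y^2 + 23y).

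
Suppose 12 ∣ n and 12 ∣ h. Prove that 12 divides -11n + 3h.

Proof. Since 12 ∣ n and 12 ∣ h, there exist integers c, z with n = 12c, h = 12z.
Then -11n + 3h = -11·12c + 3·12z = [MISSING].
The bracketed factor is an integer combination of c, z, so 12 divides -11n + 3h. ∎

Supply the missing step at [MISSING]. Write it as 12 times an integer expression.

12(-11c + 3z)

Each term has a factor of 12: -11·12c + 3·12z = 12·(-11c + 3z).
Since -11c + 3z is an integer, 12 ∣ (-11n + 3h).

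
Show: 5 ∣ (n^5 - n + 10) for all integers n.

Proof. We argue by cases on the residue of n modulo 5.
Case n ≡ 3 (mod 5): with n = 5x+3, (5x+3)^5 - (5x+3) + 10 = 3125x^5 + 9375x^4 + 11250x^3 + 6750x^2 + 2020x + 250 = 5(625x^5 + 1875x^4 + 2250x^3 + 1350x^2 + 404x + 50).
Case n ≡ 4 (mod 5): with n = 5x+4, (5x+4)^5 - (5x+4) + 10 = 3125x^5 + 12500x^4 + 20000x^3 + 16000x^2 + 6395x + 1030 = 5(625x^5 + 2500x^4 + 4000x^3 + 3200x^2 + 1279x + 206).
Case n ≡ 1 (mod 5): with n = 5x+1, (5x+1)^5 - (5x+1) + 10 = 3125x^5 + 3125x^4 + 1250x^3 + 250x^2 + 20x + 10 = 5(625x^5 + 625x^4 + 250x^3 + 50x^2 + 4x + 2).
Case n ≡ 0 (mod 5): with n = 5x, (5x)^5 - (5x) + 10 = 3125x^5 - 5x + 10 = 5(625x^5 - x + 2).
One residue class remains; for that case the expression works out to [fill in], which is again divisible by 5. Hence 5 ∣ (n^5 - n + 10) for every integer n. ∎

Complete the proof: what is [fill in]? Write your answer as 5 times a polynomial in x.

Only n ≡ 2 (mod 5) is unaccounted for. Put n = 5x+2:
(5x+2)^5 - (5x+2) + 10 expands to 3125x^5 + 6250x^4 + 5000x^3 + 2000x^2 + 395x + 40,
and factoring out 5 leaves 5(625x^5 + 1250x^4 + 1000x^3 + 400x^2 + 79x + 8).

5(625x^5 + 1250x^4 + 1000x^3 + 400x^2 + 79x + 8)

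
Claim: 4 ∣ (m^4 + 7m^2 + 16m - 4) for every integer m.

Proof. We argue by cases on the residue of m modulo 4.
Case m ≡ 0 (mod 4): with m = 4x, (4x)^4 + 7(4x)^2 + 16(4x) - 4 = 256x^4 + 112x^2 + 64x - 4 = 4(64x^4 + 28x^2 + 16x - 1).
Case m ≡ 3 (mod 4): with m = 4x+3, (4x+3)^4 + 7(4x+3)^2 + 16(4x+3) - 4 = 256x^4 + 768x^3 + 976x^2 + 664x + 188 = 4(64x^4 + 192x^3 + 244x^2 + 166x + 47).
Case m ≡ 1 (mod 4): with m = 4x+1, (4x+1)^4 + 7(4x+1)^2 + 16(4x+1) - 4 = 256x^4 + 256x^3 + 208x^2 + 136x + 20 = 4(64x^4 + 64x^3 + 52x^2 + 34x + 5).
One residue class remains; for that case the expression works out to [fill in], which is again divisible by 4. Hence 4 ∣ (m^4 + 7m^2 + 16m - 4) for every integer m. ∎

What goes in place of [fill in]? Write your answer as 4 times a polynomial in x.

Only m ≡ 2 (mod 4) is unaccounted for. Put m = 4x+2:
(4x+2)^4 + 7(4x+2)^2 + 16(4x+2) - 4 expands to 256x^4 + 512x^3 + 496x^2 + 304x + 72,
and factoring out 4 leaves 4(64x^4 + 128x^3 + 124x^2 + 76x + 18).

4(64x^4 + 128x^3 + 124x^2 + 76x + 18)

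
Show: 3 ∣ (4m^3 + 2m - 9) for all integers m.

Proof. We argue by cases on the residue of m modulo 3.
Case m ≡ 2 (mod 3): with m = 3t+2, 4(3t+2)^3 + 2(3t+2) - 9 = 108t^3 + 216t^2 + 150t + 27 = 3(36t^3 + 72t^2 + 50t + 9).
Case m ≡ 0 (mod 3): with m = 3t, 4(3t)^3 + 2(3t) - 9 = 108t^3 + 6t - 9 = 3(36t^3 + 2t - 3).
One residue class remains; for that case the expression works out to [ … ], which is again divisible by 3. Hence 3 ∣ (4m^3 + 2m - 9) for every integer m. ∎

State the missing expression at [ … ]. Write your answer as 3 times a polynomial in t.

Only m ≡ 1 (mod 3) is unaccounted for. Put m = 3t+1:
4(3t+1)^3 + 2(3t+1) - 9 expands to 108t^3 + 108t^2 + 42t - 3,
and factoring out 3 leaves 3(36t^3 + 36t^2 + 14t - 1).

3(36t^3 + 36t^2 + 14t - 1)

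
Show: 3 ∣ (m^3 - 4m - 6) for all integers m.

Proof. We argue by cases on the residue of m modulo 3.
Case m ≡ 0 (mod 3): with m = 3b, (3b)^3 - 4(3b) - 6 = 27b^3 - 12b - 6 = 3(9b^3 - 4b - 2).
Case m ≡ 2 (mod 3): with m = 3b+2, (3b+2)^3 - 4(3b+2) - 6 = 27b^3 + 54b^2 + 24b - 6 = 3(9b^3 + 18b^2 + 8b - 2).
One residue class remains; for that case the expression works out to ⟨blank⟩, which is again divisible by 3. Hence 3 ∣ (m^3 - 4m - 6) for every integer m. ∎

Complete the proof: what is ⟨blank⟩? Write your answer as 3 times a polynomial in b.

3(9b^3 + 9b^2 - b - 3)

Only m ≡ 1 (mod 3) is unaccounted for. Put m = 3b+1:
(3b+1)^3 - 4(3b+1) - 6 expands to 27b^3 + 27b^2 - 3b - 9,
and factoring out 3 leaves 3(9b^3 + 9b^2 - b - 3).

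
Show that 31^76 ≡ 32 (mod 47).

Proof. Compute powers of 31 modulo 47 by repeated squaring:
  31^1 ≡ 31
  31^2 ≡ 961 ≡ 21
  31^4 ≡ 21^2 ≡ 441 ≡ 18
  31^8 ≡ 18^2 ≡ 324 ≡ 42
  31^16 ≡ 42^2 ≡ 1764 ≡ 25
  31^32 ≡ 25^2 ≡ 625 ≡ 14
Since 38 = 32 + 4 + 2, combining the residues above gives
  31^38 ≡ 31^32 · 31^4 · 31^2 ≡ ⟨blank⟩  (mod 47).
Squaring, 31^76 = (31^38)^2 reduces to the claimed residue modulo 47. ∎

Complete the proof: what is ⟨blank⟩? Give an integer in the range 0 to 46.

31^32 · 31^4 · 31^2 ≡ 14 · 18 · 21 = 5292.
5292 mod 47 = 28, so 31^38 ≡ 28 (mod 47).

28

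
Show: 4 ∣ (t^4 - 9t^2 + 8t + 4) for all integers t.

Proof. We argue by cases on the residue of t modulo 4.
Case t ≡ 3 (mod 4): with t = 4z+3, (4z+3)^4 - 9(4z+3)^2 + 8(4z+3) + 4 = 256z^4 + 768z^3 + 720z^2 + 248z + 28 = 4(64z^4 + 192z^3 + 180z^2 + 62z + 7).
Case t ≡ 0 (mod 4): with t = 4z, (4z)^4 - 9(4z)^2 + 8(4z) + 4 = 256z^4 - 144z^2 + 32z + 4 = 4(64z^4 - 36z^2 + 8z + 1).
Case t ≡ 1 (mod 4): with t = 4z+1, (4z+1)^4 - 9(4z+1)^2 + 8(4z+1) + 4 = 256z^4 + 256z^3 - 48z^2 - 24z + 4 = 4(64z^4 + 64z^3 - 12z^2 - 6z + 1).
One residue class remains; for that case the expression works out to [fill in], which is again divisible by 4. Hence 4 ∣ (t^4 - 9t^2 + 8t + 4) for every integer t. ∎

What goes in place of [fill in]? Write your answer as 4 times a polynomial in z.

Only t ≡ 2 (mod 4) is unaccounted for. Put t = 4z+2:
(4z+2)^4 - 9(4z+2)^2 + 8(4z+2) + 4 expands to 256z^4 + 512z^3 + 240z^2 + 16z,
and factoring out 4 leaves 4(64z^4 + 128z^3 + 60z^2 + 4z).

4(64z^4 + 128z^3 + 60z^2 + 4z)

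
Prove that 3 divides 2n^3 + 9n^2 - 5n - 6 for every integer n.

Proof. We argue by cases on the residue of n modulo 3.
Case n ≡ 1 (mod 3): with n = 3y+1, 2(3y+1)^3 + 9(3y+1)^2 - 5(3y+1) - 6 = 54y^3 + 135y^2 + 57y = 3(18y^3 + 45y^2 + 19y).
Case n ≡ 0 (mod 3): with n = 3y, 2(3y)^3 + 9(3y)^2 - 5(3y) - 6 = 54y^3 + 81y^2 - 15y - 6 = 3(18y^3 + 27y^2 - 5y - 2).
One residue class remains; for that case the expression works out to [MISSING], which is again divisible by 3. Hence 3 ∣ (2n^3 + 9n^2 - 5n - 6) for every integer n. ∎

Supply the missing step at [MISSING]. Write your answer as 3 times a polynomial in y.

Only n ≡ 2 (mod 3) is unaccounted for. Put n = 3y+2:
2(3y+2)^3 + 9(3y+2)^2 - 5(3y+2) - 6 expands to 54y^3 + 189y^2 + 165y + 36,
and factoring out 3 leaves 3(18y^3 + 63y^2 + 55y + 12).

3(18y^3 + 63y^2 + 55y + 12)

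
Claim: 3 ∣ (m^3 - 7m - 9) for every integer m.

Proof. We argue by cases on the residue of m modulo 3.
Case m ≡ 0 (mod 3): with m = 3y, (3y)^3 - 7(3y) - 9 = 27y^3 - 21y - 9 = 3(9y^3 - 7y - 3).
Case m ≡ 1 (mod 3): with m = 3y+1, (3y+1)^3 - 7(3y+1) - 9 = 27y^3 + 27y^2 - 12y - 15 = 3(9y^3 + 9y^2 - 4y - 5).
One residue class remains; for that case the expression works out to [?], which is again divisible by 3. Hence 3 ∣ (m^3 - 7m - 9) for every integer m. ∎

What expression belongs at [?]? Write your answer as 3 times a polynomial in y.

The residues treated are {0, 1}, so the missing case is m ≡ 2 (mod 3); write m = 3y+2.
Then (3y+2)^3 - 7(3y+2) - 9 = 27y^3 + 54y^2 + 15y - 15 = 3(9y^3 + 18y^2 + 5y - 5).

3(9y^3 + 18y^2 + 5y - 5)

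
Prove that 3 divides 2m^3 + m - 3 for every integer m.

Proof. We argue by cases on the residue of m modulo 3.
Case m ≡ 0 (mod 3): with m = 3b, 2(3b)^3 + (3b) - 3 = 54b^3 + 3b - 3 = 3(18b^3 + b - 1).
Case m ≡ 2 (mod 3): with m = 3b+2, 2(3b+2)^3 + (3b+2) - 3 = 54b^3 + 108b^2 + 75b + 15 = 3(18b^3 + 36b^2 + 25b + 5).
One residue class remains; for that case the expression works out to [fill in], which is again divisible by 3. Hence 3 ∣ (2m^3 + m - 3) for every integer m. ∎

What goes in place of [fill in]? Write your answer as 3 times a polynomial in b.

Only m ≡ 1 (mod 3) is unaccounted for. Put m = 3b+1:
2(3b+1)^3 + (3b+1) - 3 expands to 54b^3 + 54b^2 + 21b,
and factoring out 3 leaves 3(18b^3 + 18b^2 + 7b).

3(18b^3 + 18b^2 + 7b)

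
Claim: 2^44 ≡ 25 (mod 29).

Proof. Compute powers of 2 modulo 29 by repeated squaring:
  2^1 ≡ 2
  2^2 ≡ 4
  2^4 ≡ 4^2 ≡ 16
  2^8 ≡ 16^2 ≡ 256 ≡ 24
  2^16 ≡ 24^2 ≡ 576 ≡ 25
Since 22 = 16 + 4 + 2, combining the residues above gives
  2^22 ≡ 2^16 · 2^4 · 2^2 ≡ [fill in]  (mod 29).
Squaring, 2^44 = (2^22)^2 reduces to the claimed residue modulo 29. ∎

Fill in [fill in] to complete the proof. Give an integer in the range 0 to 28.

5

Multiply the listed residues: 25 · 16 · 4 = 400 → 1600.
Reducing modulo 29: 1600 = 55·29 + 5, so 2^22 ≡ 5.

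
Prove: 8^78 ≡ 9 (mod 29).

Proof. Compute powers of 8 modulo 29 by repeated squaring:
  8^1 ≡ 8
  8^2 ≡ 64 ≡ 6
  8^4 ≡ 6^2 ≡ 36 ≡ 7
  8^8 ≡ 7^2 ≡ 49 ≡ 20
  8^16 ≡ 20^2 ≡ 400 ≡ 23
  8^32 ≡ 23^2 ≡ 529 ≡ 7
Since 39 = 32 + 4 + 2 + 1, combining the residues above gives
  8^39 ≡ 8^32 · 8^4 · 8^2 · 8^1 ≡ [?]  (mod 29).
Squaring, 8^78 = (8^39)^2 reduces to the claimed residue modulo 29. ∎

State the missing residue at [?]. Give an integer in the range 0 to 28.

3

Multiply the listed residues: 7 · 7 · 6 · 8 = 49 → 294 → 2352.
Reducing modulo 29: 2352 = 81·29 + 3, so 8^39 ≡ 3.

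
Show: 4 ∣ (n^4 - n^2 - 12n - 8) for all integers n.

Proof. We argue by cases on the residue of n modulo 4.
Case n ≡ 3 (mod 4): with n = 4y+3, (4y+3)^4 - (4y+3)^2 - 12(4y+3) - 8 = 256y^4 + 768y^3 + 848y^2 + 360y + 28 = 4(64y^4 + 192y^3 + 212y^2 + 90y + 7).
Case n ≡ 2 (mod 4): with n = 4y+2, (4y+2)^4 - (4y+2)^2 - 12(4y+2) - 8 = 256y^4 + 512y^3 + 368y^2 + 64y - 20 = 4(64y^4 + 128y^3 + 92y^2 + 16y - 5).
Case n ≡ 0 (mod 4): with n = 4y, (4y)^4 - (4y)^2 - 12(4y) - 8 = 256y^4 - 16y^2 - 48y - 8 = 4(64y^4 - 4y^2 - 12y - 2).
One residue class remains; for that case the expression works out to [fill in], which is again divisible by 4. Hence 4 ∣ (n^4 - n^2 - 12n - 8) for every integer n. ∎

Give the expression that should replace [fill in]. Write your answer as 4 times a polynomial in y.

The residues treated are {3, 2, 0}, so the missing case is n ≡ 1 (mod 4); write n = 4y+1.
Then (4y+1)^4 - (4y+1)^2 - 12(4y+1) - 8 = 256y^4 + 256y^3 + 80y^2 - 40y - 20 = 4(64y^4 + 64y^3 + 20y^2 - 10y - 5).

4(64y^4 + 64y^3 + 20y^2 - 10y - 5)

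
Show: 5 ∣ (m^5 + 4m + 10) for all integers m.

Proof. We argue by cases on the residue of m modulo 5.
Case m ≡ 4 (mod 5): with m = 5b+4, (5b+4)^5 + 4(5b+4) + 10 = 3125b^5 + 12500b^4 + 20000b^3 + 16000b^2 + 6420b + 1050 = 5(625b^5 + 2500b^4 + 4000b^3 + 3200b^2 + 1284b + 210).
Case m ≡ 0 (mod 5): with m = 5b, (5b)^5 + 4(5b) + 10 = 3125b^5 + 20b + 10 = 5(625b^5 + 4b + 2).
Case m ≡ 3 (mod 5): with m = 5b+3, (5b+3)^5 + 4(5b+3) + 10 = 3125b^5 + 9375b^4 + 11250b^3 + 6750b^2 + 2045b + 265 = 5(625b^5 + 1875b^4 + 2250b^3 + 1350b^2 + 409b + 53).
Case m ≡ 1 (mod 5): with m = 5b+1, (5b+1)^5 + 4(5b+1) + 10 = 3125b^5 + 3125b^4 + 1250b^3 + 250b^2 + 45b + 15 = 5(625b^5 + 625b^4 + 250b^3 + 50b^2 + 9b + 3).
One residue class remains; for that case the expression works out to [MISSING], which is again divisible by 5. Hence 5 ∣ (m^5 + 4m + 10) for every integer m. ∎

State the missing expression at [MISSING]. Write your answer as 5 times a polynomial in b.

The residues treated are {4, 0, 3, 1}, so the missing case is m ≡ 2 (mod 5); write m = 5b+2.
Then (5b+2)^5 + 4(5b+2) + 10 = 3125b^5 + 6250b^4 + 5000b^3 + 2000b^2 + 420b + 50 = 5(625b^5 + 1250b^4 + 1000b^3 + 400b^2 + 84b + 10).

5(625b^5 + 1250b^4 + 1000b^3 + 400b^2 + 84b + 10)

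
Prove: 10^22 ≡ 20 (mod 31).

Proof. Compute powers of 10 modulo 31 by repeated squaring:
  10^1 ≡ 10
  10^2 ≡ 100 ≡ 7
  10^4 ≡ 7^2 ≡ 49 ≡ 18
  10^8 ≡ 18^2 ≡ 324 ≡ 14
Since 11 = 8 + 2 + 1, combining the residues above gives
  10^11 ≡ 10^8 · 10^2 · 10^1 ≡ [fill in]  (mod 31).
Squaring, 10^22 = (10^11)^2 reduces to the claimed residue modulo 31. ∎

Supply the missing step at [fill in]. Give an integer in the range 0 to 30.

19

10^8 · 10^2 · 10^1 ≡ 14 · 7 · 10 = 980.
980 mod 31 = 19, so 10^11 ≡ 19 (mod 31).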